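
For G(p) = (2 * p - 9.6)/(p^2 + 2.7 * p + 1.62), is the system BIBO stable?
Denominator: p^2 + 2.7*p + 1.62 = (p + 1.8)(p + 0.9). Poles: -0.9, -1.8. All Re(p)<0: Yes (stable)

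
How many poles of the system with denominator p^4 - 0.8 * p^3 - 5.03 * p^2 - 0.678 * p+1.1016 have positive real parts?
p^4 - 0.8*p^3 - 5.03*p^2 - 0.678*p + 1.1016 = (p - 2.7)(p - 0.4)(p + 0.6)(p + 1.7). Poles: -0.6, -1.7, 0.4, 2.7. RHP poles (Re>0): 2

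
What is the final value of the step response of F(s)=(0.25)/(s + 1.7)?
FVT: lim_{t→∞} y(t) = lim_{s→0} s*Y(s) where Y(s) = F(s)/s.
= lim_{s→0} F(s) = F(0) = num(0)/den(0) = 0.25/1.7 = 0.1471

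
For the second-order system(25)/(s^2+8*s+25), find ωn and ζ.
Standard form: ωn²/(s²+2ζωn·s+ωn²).
const=25=ωn² → ωn=5, s coeff=8=2ζωn → ζ=0.8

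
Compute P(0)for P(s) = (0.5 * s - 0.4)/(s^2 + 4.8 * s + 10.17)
DC gain = P(0) = num(0)/den(0) = -0.4/10.17 = -0.03933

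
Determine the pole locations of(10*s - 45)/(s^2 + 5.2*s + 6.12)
Set denominator = 0: s^2 + 5.2*s + 6.12 = (s + 1.8)(s + 3.4) = 0 → Poles: -1.8, -3.4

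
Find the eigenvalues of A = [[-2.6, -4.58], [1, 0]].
Eigenvalues solve det(λI - A) = 0.
Characteristic polynomial: λ^2 + 2.6*λ + 4.58 = 0.
Roots: -1.3 + 1.7j, -1.3 - 1.7j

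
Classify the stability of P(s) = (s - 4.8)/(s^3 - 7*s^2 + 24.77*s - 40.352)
Denominator: s^3 - 7*s^2 + 24.77*s - 40.352 = (s - 3.2)(s^2 - 3.8*s + 12.61). Poles: 1.9 + 3j, 1.9 - 3j, 3.2. Unstable (3 pole(s) in RHP)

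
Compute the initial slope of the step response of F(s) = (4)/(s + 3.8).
IVT: y'(0⁺) = lim_{s→∞} s²·Y(s) = lim_{s→∞} s·F(s).
deg(num) = 0, deg(den) = 1, relative degree = 1, so s·F(s) → (leading num)/(leading den) = 4/1 = 4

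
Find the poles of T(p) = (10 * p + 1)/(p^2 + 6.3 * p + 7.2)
Set denominator = 0: p^2 + 6.3*p + 7.2 = (p + 4.8)(p + 1.5) = 0 → Poles: -1.5, -4.8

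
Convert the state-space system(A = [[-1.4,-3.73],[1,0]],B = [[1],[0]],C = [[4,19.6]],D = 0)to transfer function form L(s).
L(s) = C(sI - A)⁻¹B + D.
Characteristic polynomial det(sI - A) = s^2 + 1.4*s + 3.73.
Numerator from C·adj(sI-A)·B + D·det(sI-A) = 4*s + 19.6.
L(s) = (4*s + 19.6)/(s^2 + 1.4*s + 3.73)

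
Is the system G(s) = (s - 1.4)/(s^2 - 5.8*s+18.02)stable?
Denominator: s^2 - 5.8*s + 18.02. Poles: 2.9 + 3.1j, 2.9 - 3.1j. All Re(p)<0: No (unstable)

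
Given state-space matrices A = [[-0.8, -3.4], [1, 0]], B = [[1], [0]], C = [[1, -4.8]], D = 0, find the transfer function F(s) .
F(s) = C(sI - A)⁻¹B + D.
Characteristic polynomial det(sI - A) = s^2 + 0.8*s + 3.4.
Numerator from C·adj(sI-A)·B + D·det(sI-A) = s - 4.8.
F(s) = (s - 4.8)/(s^2 + 0.8*s + 3.4)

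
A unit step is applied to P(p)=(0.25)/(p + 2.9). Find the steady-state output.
FVT: lim_{t→∞} y(t) = lim_{p→0} p*Y(p) where Y(p) = P(p)/p.
= lim_{p→0} P(p) = P(0) = num(0)/den(0) = 0.25/2.9 = 0.08621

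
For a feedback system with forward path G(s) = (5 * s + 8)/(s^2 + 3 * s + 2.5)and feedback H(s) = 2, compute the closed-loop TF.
Closed-loop T = G/(1+GH).
Numerator: G_num * H_den = 5*s + 8.
Denominator: G_den * H_den + G_num * H_num = (s^2 + 3*s + 2.5) + (10*s + 16) = s^2 + 13*s + 18.5.
T(s) = (5*s + 8)/(s^2 + 13*s + 18.5)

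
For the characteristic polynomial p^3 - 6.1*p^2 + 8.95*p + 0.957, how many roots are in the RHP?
p^3 - 6.1*p^2 + 8.95*p + 0.957 = (p - 2.9)(p + 0.1)(p - 3.3). Poles: -0.1, 2.9, 3.3. RHP poles (Re>0): 2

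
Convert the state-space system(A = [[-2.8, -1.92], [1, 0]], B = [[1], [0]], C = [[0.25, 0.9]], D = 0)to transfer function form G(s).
G(s) = C(sI - A)⁻¹B + D.
Characteristic polynomial det(sI - A) = s^2 + 2.8*s + 1.92.
Numerator from C·adj(sI-A)·B + D·det(sI-A) = 0.25*s + 0.9.
G(s) = (0.25*s + 0.9)/(s^2 + 2.8*s + 1.92)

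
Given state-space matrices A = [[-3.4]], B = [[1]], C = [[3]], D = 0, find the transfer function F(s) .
F(s) = C(sI - A)⁻¹B + D.
Characteristic polynomial det(sI - A) = s + 3.4.
Numerator from C·adj(sI-A)·B + D·det(sI-A) = 3.
F(s) = (3)/(s + 3.4)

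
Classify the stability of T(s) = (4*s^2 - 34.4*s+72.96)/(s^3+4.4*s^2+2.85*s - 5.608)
Denominator: s^3 + 4.4*s^2 + 2.85*s - 5.608 = (s - 0.8)(s^2 + 5.2*s + 7.01). Poles: -2.6 + 0.5j, -2.6 - 0.5j, 0.8. Unstable (1 pole(s) in RHP)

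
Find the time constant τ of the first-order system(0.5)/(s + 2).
First-order system: τ = -1/pole. Pole = -2. τ = -1/(-2) = 0.5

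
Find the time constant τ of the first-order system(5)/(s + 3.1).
First-order system: τ = -1/pole. Pole = -3.1. τ = -1/(-3.1) = 0.3226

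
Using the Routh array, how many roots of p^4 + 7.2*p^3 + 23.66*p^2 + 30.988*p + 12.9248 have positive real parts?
Routh array:
p^4: [1, 23.66, 12.9248]; p^3: [7.2, 30.988]; p^2: [19.3561, 12.9248]; p^1: [26.1803]; p^0: [12.9248]
First column: [1, 7.2, 19.3561, 26.1803, 12.9248]. Sign changes = RHP roots = 0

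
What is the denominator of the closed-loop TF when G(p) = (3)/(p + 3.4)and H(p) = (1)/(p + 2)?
Characteristic poly = G_den * H_den + G_num * H_num = (p^2 + 5.4*p + 6.8) + (3) = p^2 + 5.4*p + 9.8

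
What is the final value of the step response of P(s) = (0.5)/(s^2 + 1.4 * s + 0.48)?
FVT: lim_{t→∞} y(t) = lim_{s→0} s*Y(s) where Y(s) = P(s)/s.
= lim_{s→0} P(s) = P(0) = num(0)/den(0) = 0.5/0.48 = 1.042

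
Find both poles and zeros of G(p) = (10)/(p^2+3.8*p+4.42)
Set denominator = 0: p^2 + 3.8*p + 4.42 = 0 → Poles: -1.9 + 0.9j, -1.9 - 0.9j
Numerator is a nonzero constant (10) → Zeros: none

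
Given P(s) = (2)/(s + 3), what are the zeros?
Numerator is a nonzero constant (2) → Zeros: none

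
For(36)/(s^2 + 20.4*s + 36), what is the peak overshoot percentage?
Standard form: ωn²/(s²+2ζωn·s+ωn²) → ωn = 6, ζ = 1.7.
ζ ≥ 1, so the response is non-oscillatory: peak overshoot = 0%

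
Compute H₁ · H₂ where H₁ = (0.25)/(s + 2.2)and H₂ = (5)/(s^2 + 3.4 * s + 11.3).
Series: H = H₁ · H₂ = (n₁·n₂)/(d₁·d₂).
Num: n₁·n₂ = 1.25. Den: d₁·d₂ = s^3 + 5.6*s^2 + 18.78*s + 24.86.
H(s) = (1.25)/(s^3 + 5.6*s^2 + 18.78*s + 24.86)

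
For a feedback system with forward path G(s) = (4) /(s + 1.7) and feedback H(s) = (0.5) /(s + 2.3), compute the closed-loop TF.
Closed-loop T = G/(1+GH).
Numerator: G_num * H_den = 4*s + 9.2.
Denominator: G_den * H_den + G_num * H_num = (s^2 + 4*s + 3.91) + (2) = s^2 + 4*s + 5.91.
T(s) = (4*s + 9.2)/(s^2 + 4*s + 5.91)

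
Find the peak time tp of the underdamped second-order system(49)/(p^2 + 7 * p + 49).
Standard form: ωn²/(p²+2ζωn·p+ωn²) → ωn = 7, ζ = 0.5.
ωd = ωn·√(1-ζ²) = 7·√(1-0.5²) = 6.062.
tp = π/ωd = π/6.062 = 0.5182 s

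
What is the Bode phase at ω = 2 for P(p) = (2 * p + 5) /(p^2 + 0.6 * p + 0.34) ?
Substitute p = j*2: P(j2) = -0.909973 - 1.39125j.
∠P(j2) = atan2(Im, Re) = atan2(-1.39125, -0.909973) = -123.19°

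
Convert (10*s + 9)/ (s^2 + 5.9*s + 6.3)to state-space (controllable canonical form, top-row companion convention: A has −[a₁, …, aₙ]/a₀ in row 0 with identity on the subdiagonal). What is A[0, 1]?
Reachable canonical form for den = s^2 + 5.9*s + 6.3: top row of A = -[a₁,a₂,...,aₙ]/a₀, ones on the subdiagonal, zeros elsewhere.
A = [[-5.9, -6.3], [1, 0]].
A[0,1] = -6.3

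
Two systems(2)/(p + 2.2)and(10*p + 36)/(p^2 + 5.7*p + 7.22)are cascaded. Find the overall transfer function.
Series: H = H₁ · H₂ = (n₁·n₂)/(d₁·d₂).
Num: n₁·n₂ = 20*p + 72. Den: d₁·d₂ = p^3 + 7.9*p^2 + 19.76*p + 15.884.
H(p) = (20*p + 72)/(p^3 + 7.9*p^2 + 19.76*p + 15.884)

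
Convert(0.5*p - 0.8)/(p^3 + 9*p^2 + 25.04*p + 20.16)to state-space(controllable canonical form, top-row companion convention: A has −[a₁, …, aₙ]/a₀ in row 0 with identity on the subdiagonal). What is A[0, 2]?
Reachable canonical form for den = p^3 + 9*p^2 + 25.04*p + 20.16: top row of A = -[a₁,a₂,...,aₙ]/a₀, ones on the subdiagonal, zeros elsewhere.
A = [[-9, -25.04, -20.16], [1, 0, 0], [0, 1, 0]].
A[0,2] = -20.16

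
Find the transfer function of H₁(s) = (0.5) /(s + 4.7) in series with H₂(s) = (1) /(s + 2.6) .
Series: H = H₁ · H₂ = (n₁·n₂)/(d₁·d₂).
Num: n₁·n₂ = 0.5. Den: d₁·d₂ = s^2 + 7.3*s + 12.22.
H(s) = (0.5)/(s^2 + 7.3*s + 12.22)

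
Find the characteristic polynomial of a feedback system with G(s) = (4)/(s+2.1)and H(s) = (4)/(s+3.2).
Characteristic poly = G_den * H_den + G_num * H_num = (s^2 + 5.3*s + 6.72) + (16) = s^2 + 5.3*s + 22.72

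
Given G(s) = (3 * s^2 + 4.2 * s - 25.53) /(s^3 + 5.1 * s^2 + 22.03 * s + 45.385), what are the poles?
Set denominator = 0: s^3 + 5.1*s^2 + 22.03*s + 45.385 = (s + 2.9)(s^2 + 2.2*s + 15.65) = 0 → Poles: -1.1 + 3.8j, -1.1 - 3.8j, -2.9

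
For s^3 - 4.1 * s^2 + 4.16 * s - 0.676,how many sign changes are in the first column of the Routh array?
Routh array:
s^3: [1, 4.16]; s^2: [-4.1, -0.676]; s^1: [3.99512]; s^0: [-0.676]
First column: [1, -4.1, 3.99512, -0.676]. Sign changes = 3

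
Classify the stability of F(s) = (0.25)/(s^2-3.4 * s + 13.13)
Denominator: s^2 - 3.4*s + 13.13. Poles: 1.7 + 3.2j, 1.7 - 3.2j. Unstable (2 pole(s) in RHP)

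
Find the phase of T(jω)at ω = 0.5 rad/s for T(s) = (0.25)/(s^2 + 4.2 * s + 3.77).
Substitute s = j*0.5: T(j0.5) = 0.0523797 - 0.0312493j.
∠T(j0.5) = atan2(Im, Re) = atan2(-0.0312493, 0.0523797) = -30.82°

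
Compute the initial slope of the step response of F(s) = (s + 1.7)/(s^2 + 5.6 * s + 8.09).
IVT: y'(0⁺) = lim_{s→∞} s²·Y(s) = lim_{s→∞} s·F(s).
deg(num) = 1, deg(den) = 2, relative degree = 1, so s·F(s) → (leading num)/(leading den) = 1/1 = 1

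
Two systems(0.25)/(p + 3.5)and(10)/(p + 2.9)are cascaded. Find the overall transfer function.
Series: H = H₁ · H₂ = (n₁·n₂)/(d₁·d₂).
Num: n₁·n₂ = 2.5. Den: d₁·d₂ = p^2 + 6.4*p + 10.15.
H(p) = (2.5)/(p^2 + 6.4*p + 10.15)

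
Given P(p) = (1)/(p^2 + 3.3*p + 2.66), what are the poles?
Set denominator = 0: p^2 + 3.3*p + 2.66 = (p + 1.9)(p + 1.4) = 0 → Poles: -1.4, -1.9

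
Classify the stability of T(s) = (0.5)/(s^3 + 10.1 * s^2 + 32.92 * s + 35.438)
Denominator: s^3 + 10.1*s^2 + 32.92*s + 35.438 = (s + 4.7)(s^2 + 5.4*s + 7.54). Poles: -2.7 + 0.5j, -2.7 - 0.5j, -4.7. Stable (all poles in LHP)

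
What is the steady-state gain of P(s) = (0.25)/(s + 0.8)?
DC gain = P(0) = num(0)/den(0) = 0.25/0.8 = 0.3125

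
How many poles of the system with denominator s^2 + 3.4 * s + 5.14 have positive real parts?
Poles: -1.7 + 1.5j, -1.7 - 1.5j. RHP poles (Re>0): 0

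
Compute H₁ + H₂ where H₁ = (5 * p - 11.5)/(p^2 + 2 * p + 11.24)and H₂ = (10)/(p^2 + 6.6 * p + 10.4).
Parallel: H = H₁ + H₂ = (n₁·d₂ + n₂·d₁)/(d₁·d₂).
n₁·d₂ = 5*p^3 + 21.5*p^2 - 23.9*p - 119.6. n₂·d₁ = 10*p^2 + 20*p + 112.4. Sum = 5*p^3 + 31.5*p^2 - 3.9*p - 7.2. d₁·d₂ = p^4 + 8.6*p^3 + 34.84*p^2 + 94.984*p + 116.896.
H(p) = (5*p^3 + 31.5*p^2 - 3.9*p - 7.2)/(p^4 + 8.6*p^3 + 34.84*p^2 + 94.984*p + 116.896)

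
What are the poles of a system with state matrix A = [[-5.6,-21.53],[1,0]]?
Eigenvalues solve det(λI - A) = 0.
Characteristic polynomial: λ^2 + 5.6*λ + 21.53 = 0.
Roots: -2.8 + 3.7j, -2.8 - 3.7j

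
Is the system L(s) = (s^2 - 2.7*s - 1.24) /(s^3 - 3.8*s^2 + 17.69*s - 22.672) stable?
Denominator: s^3 - 3.8*s^2 + 17.69*s - 22.672 = (s - 1.6)(s^2 - 2.2*s + 14.17). Poles: 1.1 + 3.6j, 1.1 - 3.6j, 1.6. All Re(p)<0: No (unstable)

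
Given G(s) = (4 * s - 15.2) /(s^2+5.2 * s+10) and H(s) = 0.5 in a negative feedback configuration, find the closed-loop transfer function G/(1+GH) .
Closed-loop T = G/(1+GH).
Numerator: G_num * H_den = 4*s - 15.2.
Denominator: G_den * H_den + G_num * H_num = (s^2 + 5.2*s + 10) + (2*s - 7.6) = s^2 + 7.2*s + 2.4.
T(s) = (4*s - 15.2)/(s^2 + 7.2*s + 2.4)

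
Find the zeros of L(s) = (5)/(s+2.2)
Numerator is a nonzero constant (5) → Zeros: none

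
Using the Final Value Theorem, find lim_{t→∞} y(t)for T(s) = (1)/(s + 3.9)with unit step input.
FVT: lim_{t→∞} y(t) = lim_{s→0} s*Y(s) where Y(s) = T(s)/s.
= lim_{s→0} T(s) = T(0) = num(0)/den(0) = 1/3.9 = 0.2564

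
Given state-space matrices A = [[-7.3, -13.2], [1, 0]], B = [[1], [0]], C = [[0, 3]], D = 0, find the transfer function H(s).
H(s) = C(sI - A)⁻¹B + D.
Characteristic polynomial det(sI - A) = s^2 + 7.3*s + 13.2.
Numerator from C·adj(sI-A)·B + D·det(sI-A) = 3.
H(s) = (3)/(s^2 + 7.3*s + 13.2)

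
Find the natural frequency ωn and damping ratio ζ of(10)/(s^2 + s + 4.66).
Underdamped: complex pole -0.5 + 2.1j. ωn = |pole| = 2.159, ζ = -Re(pole)/ωn = 0.2316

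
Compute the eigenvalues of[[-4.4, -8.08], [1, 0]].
Eigenvalues solve det(λI - A) = 0.
Characteristic polynomial: λ^2 + 4.4*λ + 8.08 = 0.
Roots: -2.2 + 1.8j, -2.2 - 1.8j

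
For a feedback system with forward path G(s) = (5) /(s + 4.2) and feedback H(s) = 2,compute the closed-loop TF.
Closed-loop T = G/(1+GH).
Numerator: G_num * H_den = 5.
Denominator: G_den * H_den + G_num * H_num = (s + 4.2) + (10) = s + 14.2.
T(s) = (5)/(s + 14.2)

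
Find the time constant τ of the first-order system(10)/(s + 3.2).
First-order system: τ = -1/pole. Pole = -3.2. τ = -1/(-3.2) = 0.3125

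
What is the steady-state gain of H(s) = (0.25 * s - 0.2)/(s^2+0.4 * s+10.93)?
DC gain = H(0) = num(0)/den(0) = -0.2/10.93 = -0.0183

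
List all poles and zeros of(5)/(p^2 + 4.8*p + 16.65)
Set denominator = 0: p^2 + 4.8*p + 16.65 = 0 → Poles: -2.4 + 3.3j, -2.4 - 3.3j
Numerator is a nonzero constant (5) → Zeros: none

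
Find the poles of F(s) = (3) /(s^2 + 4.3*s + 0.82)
Set denominator = 0: s^2 + 4.3*s + 0.82 = (s + 4.1)(s + 0.2) = 0 → Poles: -0.2, -4.1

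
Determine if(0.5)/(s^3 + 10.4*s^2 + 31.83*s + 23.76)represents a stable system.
Denominator: s^3 + 10.4*s^2 + 31.83*s + 23.76 = (s + 4.8)(s + 1.1)(s + 4.5). Poles: -1.1, -4.5, -4.8. All Re(p)<0: Yes (stable)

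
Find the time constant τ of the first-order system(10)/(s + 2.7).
First-order system: τ = -1/pole. Pole = -2.7. τ = -1/(-2.7) = 0.3704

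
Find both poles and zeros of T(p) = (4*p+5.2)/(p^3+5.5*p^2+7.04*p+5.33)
Set denominator = 0: p^3 + 5.5*p^2 + 7.04*p + 5.33 = (p + 4.1)(p^2 + 1.4*p + 1.3) = 0 → Poles: -0.7 + 0.9j, -0.7 - 0.9j, -4.1
Set numerator = 0: 4*p + 5.2 = 0 → Zeros: -1.3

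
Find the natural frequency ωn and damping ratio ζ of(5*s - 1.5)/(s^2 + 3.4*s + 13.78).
Underdamped: complex pole -1.7 + 3.3j. ωn = |pole| = 3.712, ζ = -Re(pole)/ωn = 0.458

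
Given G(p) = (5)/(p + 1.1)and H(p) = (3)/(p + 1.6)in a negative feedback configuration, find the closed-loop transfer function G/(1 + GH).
Closed-loop T = G/(1+GH).
Numerator: G_num * H_den = 5*p + 8.
Denominator: G_den * H_den + G_num * H_num = (p^2 + 2.7*p + 1.76) + (15) = p^2 + 2.7*p + 16.76.
T(p) = (5*p + 8)/(p^2 + 2.7*p + 16.76)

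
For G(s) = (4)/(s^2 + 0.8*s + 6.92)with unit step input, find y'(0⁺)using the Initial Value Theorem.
IVT: y'(0⁺) = lim_{s→∞} s²·Y(s) = lim_{s→∞} s·G(s).
deg(num) = 0, deg(den) = 2, relative degree = 2 ≥ 2, so s·G(s) → 0. Initial slope = 0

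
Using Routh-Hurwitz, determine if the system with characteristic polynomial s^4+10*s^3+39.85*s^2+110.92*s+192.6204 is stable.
Routh array:
s^4: [1, 39.85, 192.6204]; s^3: [10, 110.92]; s^2: [28.758, 192.6204]; s^1: [43.9402]; s^0: [192.6204]
First column: [1, 10, 28.758, 43.9402, 192.6204]. Sign changes = 0.
Yes, stable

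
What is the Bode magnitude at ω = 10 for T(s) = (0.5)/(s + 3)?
Substitute s = j*10: T(j10) = 0.0137615 - 0.0458716j.
|T(j10)| = sqrt(Re² + Im²) = 0.04789.
20*log₁₀(0.04789) = -26.39 dB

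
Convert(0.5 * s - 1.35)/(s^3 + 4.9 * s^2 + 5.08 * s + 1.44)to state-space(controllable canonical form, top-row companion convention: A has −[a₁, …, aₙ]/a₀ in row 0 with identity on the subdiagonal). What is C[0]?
Reachable canonical form: C = numerator coefficients (right-aligned, zero-padded to length n).
num = 0.5*s - 1.35, C = [[0, 0.5, -1.35]].
C[0] = 0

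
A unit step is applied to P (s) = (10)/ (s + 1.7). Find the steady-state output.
FVT: lim_{t→∞} y(t) = lim_{s→0} s*Y(s) where Y(s) = P(s)/s.
= lim_{s→0} P(s) = P(0) = num(0)/den(0) = 10/1.7 = 5.882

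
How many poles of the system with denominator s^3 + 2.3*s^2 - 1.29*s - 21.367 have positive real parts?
s^3 + 2.3*s^2 - 1.29*s - 21.367 = (s - 2.3)(s^2 + 4.6*s + 9.29). Poles: -2.3 + 2j, -2.3 - 2j, 2.3. RHP poles (Re>0): 1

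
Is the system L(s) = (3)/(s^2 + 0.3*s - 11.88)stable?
Denominator: s^2 + 0.3*s - 11.88 = (s - 3.3)(s + 3.6). Poles: -3.6, 3.3. All Re(p)<0: No (unstable)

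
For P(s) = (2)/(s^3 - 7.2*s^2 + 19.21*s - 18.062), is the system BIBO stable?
Denominator: s^3 - 7.2*s^2 + 19.21*s - 18.062 = (s - 2.2)(s^2 - 5*s + 8.21). Poles: 2.2, 2.5 + 1.4j, 2.5 - 1.4j. All Re(p)<0: No (unstable)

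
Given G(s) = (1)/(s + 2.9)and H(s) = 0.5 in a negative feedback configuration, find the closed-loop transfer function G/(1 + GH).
Closed-loop T = G/(1+GH).
Numerator: G_num * H_den = 1.
Denominator: G_den * H_den + G_num * H_num = (s + 2.9) + (0.5) = s + 3.4.
T(s) = (1)/(s + 3.4)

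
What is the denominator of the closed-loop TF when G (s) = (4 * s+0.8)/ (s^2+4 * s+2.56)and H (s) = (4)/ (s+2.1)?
Characteristic poly = G_den * H_den + G_num * H_num = (s^3 + 6.1*s^2 + 10.96*s + 5.376) + (16*s + 3.2) = s^3 + 6.1*s^2 + 26.96*s + 8.576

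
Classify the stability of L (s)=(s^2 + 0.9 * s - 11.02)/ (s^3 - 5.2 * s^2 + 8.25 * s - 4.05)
Denominator: s^3 - 5.2*s^2 + 8.25*s - 4.05 = (s - 1)(s - 1.5)(s - 2.7). Poles: 1, 1.5, 2.7. Unstable (3 pole(s) in RHP)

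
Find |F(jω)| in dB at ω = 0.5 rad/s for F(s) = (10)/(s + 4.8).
Substitute s = j*0.5: F(j0.5) = 2.06097 - 0.214684j.
|F(j0.5)| = sqrt(Re² + Im²) = 2.072.
20*log₁₀(2.072) = 6.33 dB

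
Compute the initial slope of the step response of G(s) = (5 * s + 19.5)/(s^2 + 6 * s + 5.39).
IVT: y'(0⁺) = lim_{s→∞} s²·Y(s) = lim_{s→∞} s·G(s).
deg(num) = 1, deg(den) = 2, relative degree = 1, so s·G(s) → (leading num)/(leading den) = 5/1 = 5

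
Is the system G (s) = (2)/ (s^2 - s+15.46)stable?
Denominator: s^2 - s + 15.46. Poles: 0.5 + 3.9j, 0.5 - 3.9j. All Re(p)<0: No (unstable)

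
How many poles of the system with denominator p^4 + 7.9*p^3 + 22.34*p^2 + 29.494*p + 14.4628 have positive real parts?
p^4 + 7.9*p^3 + 22.34*p^2 + 29.494*p + 14.4628 = (p + 1.1)(p + 3.8)(p^2 + 3*p + 3.46). Poles: -1.1, -1.5 + 1.1j, -1.5 - 1.1j, -3.8. RHP poles (Re>0): 0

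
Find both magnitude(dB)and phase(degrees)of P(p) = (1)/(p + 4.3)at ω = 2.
Substitute p = j*2: P(j2) = 0.191196 - 0.0889284j.
|P| = 20*log₁₀(sqrt(Re²+Im²)) = -13.52 dB.
∠P = atan2(Im, Re) = -24.94°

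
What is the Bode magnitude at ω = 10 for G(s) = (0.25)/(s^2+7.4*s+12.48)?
Substitute s = j*10: G(j10) = -0.00166568 - 0.00140837j.
|G(j10)| = sqrt(Re² + Im²) = 0.002181.
20*log₁₀(0.002181) = -53.23 dB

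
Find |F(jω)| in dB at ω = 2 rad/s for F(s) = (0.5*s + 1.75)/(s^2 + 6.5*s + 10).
Substitute s = j*2: F(j2) = 0.114634 - 0.0817073j.
|F(j2)| = sqrt(Re² + Im²) = 0.1408.
20*log₁₀(0.1408) = -17.03 dB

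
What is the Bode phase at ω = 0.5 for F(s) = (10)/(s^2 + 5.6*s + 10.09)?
Substitute s = j*0.5: F(j0.5) = 0.940137 - 0.267519j.
∠F(j0.5) = atan2(Im, Re) = atan2(-0.267519, 0.940137) = -15.88°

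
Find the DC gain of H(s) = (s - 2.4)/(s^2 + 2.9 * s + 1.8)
DC gain = H(0) = num(0)/den(0) = -2.4/1.8 = -1.333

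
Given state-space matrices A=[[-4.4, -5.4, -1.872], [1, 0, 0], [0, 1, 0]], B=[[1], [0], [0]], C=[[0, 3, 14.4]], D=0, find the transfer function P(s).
P(s) = C(sI - A)⁻¹B + D.
Characteristic polynomial det(sI - A) = s^3 + 4.4*s^2 + 5.4*s + 1.872.
Numerator from C·adj(sI-A)·B + D·det(sI-A) = 3*s + 14.4.
P(s) = (3*s + 14.4)/(s^3 + 4.4*s^2 + 5.4*s + 1.872)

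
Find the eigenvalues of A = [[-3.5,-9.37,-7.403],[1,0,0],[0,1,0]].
Eigenvalues solve det(λI - A) = 0.
Characteristic polynomial: λ^3 + 3.5*λ^2 + 9.37*λ + 7.403 = 0.
Factor: (λ + 1.1)(λ^2 + 2.4*λ + 6.73) = 0.
Roots: -1.1, -1.2 + 2.3j, -1.2 - 2.3j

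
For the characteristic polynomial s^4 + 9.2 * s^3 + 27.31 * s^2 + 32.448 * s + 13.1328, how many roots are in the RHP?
s^4 + 9.2*s^3 + 27.31*s^2 + 32.448*s + 13.1328 = (s + 1.6)(s + 0.9)(s + 4.8)(s + 1.9). Poles: -0.9, -1.6, -1.9, -4.8. RHP poles (Re>0): 0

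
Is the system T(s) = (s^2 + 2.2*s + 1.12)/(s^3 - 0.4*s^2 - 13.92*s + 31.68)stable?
Denominator: s^3 - 0.4*s^2 - 13.92*s + 31.68 = (s + 4.4)(s^2 - 4.8*s + 7.2). Poles: -4.4, 2.4 + 1.2j, 2.4 - 1.2j. All Re(p)<0: No (unstable)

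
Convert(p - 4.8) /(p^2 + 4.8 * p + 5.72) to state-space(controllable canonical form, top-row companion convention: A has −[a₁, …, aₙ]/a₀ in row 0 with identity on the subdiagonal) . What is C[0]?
Reachable canonical form: C = numerator coefficients (right-aligned, zero-padded to length n).
num = p - 4.8, C = [[1, -4.8]].
C[0] = 1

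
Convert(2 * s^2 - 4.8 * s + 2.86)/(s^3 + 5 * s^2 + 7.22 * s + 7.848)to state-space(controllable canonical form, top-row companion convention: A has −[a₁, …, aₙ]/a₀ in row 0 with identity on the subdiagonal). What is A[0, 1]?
Reachable canonical form for den = s^3 + 5*s^2 + 7.22*s + 7.848: top row of A = -[a₁,a₂,...,aₙ]/a₀, ones on the subdiagonal, zeros elsewhere.
A = [[-5, -7.22, -7.848], [1, 0, 0], [0, 1, 0]].
A[0,1] = -7.22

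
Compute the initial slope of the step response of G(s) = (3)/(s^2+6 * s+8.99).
IVT: y'(0⁺) = lim_{s→∞} s²·Y(s) = lim_{s→∞} s·G(s).
deg(num) = 0, deg(den) = 2, relative degree = 2 ≥ 2, so s·G(s) → 0. Initial slope = 0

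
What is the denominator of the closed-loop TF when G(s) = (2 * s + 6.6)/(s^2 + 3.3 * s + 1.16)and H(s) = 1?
Characteristic poly = G_den * H_den + G_num * H_num = (s^2 + 3.3*s + 1.16) + (2*s + 6.6) = s^2 + 5.3*s + 7.76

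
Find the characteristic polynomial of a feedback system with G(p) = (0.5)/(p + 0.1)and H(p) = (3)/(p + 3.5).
Characteristic poly = G_den * H_den + G_num * H_num = (p^2 + 3.6*p + 0.35) + (1.5) = p^2 + 3.6*p + 1.85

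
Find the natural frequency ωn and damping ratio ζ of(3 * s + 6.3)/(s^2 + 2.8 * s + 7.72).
Underdamped: complex pole -1.4 + 2.4j. ωn = |pole| = 2.778, ζ = -Re(pole)/ωn = 0.5039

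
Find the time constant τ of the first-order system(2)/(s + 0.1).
First-order system: τ = -1/pole. Pole = -0.1. τ = -1/(-0.1) = 10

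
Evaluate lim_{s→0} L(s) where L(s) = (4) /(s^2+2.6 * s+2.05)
DC gain = L(0) = num(0)/den(0) = 4/2.05 = 1.951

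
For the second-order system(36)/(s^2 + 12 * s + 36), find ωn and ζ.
Standard form: ωn²/(s²+2ζωn·s+ωn²).
const=36=ωn² → ωn=6, s coeff=12=2ζωn → ζ=1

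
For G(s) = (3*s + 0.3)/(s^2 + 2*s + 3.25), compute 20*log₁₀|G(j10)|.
Substitute s = j*10: G(j10) = 0.0584982 - 0.297985j.
|G(j10)| = sqrt(Re² + Im²) = 0.3037.
20*log₁₀(0.3037) = -10.35 dB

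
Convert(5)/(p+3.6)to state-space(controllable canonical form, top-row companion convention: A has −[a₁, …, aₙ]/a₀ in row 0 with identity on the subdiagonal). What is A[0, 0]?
Reachable canonical form for den = p + 3.6: top row of A = -[a₁,a₂,...,aₙ]/a₀, ones on the subdiagonal, zeros elsewhere.
A = [[-3.6]].
A[0,0] = -3.6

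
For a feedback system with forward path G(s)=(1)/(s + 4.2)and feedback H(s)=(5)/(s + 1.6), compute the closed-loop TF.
Closed-loop T = G/(1+GH).
Numerator: G_num * H_den = s + 1.6.
Denominator: G_den * H_den + G_num * H_num = (s^2 + 5.8*s + 6.72) + (5) = s^2 + 5.8*s + 11.72.
T(s) = (s + 1.6)/(s^2 + 5.8*s + 11.72)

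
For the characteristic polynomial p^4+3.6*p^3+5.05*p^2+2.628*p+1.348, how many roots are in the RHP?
p^4 + 3.6*p^3 + 5.05*p^2 + 2.628*p + 1.348 = (p^2 + 0.4*p + 0.4)(p^2 + 3.2*p + 3.37). Poles: -0.2 + 0.6j, -0.2 - 0.6j, -1.6 + 0.9j, -1.6 - 0.9j. RHP poles (Re>0): 0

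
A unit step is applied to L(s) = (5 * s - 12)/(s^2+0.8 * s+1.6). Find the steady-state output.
FVT: lim_{t→∞} y(t) = lim_{s→0} s*Y(s) where Y(s) = L(s)/s.
= lim_{s→0} L(s) = L(0) = num(0)/den(0) = -12/1.6 = -7.5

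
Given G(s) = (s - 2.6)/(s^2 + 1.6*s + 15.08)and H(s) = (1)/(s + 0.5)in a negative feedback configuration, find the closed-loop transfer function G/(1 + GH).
Closed-loop T = G/(1+GH).
Numerator: G_num * H_den = s^2 - 2.1*s - 1.3.
Denominator: G_den * H_den + G_num * H_num = (s^3 + 2.1*s^2 + 15.88*s + 7.54) + (s - 2.6) = s^3 + 2.1*s^2 + 16.88*s + 4.94.
T(s) = (s^2 - 2.1*s - 1.3)/(s^3 + 2.1*s^2 + 16.88*s + 4.94)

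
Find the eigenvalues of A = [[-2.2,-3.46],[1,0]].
Eigenvalues solve det(λI - A) = 0.
Characteristic polynomial: λ^2 + 2.2*λ + 3.46 = 0.
Roots: -1.1 + 1.5j, -1.1 - 1.5j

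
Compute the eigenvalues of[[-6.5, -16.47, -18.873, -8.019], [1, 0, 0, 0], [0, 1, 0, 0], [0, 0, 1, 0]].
Eigenvalues solve det(λI - A) = 0.
Characteristic polynomial: λ^4 + 6.5*λ^3 + 16.47*λ^2 + 18.873*λ + 8.019 = 0.
Factor: (λ + 1.8)(λ + 1.1)(λ^2 + 3.6*λ + 4.05) = 0.
Roots: -1.1, -1.8, -1.8 + 0.9j, -1.8 - 0.9j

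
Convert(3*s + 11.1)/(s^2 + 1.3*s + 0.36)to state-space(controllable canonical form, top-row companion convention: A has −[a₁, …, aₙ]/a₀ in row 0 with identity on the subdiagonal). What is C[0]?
Reachable canonical form: C = numerator coefficients (right-aligned, zero-padded to length n).
num = 3*s + 11.1, C = [[3, 11.1]].
C[0] = 3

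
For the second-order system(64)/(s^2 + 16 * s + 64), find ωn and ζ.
Standard form: ωn²/(s²+2ζωn·s+ωn²).
const=64=ωn² → ωn=8, s coeff=16=2ζωn → ζ=1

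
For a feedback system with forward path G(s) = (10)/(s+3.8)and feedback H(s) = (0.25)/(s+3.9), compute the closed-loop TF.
Closed-loop T = G/(1+GH).
Numerator: G_num * H_den = 10*s + 39.
Denominator: G_den * H_den + G_num * H_num = (s^2 + 7.7*s + 14.82) + (2.5) = s^2 + 7.7*s + 17.32.
T(s) = (10*s + 39)/(s^2 + 7.7*s + 17.32)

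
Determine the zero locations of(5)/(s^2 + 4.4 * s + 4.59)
Numerator is a nonzero constant (5) → Zeros: none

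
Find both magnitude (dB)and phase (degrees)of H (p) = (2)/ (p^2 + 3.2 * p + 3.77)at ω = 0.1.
Substitute p = j*0.1: H(j0.1) = 0.52809 - 0.0449438j.
|H| = 20*log₁₀(sqrt(Re²+Im²)) = -5.51 dB.
∠H = atan2(Im, Re) = -4.86°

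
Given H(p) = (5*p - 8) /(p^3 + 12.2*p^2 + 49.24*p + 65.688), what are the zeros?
Set numerator = 0: 5*p - 8 = 0 → Zeros: 1.6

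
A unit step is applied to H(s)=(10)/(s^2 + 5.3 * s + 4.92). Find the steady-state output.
FVT: lim_{t→∞} y(t) = lim_{s→0} s*Y(s) where Y(s) = H(s)/s.
= lim_{s→0} H(s) = H(0) = num(0)/den(0) = 10/4.92 = 2.033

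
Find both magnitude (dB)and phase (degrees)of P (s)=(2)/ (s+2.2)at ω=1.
Substitute s = j*1: P(j1) = 0.753425 - 0.342466j.
|P| = 20*log₁₀(sqrt(Re²+Im²)) = -1.64 dB.
∠P = atan2(Im, Re) = -24.44°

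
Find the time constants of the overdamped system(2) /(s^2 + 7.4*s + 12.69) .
Overdamped: real poles at -2.7, -4.7. τ = -1/pole → τ₁ = 0.3704, τ₂ = 0.2128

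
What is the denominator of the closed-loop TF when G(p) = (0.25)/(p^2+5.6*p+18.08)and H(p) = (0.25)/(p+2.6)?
Characteristic poly = G_den * H_den + G_num * H_num = (p^3 + 8.2*p^2 + 32.64*p + 47.008) + (0.0625) = p^3 + 8.2*p^2 + 32.64*p + 47.0705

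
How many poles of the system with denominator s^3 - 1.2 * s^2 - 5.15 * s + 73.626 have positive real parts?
s^3 - 1.2*s^2 - 5.15*s + 73.626 = (s + 4.2)(s^2 - 5.4*s + 17.53). Poles: -4.2, 2.7 + 3.2j, 2.7 - 3.2j. RHP poles (Re>0): 2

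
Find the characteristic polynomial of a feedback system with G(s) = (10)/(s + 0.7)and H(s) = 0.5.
Characteristic poly = G_den * H_den + G_num * H_num = (s + 0.7) + (5) = s + 5.7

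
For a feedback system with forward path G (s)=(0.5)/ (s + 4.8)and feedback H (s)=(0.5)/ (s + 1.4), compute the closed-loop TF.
Closed-loop T = G/(1+GH).
Numerator: G_num * H_den = 0.5*s + 0.7.
Denominator: G_den * H_den + G_num * H_num = (s^2 + 6.2*s + 6.72) + (0.25) = s^2 + 6.2*s + 6.97.
T(s) = (0.5*s + 0.7)/(s^2 + 6.2*s + 6.97)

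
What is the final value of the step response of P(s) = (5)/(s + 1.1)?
FVT: lim_{t→∞} y(t) = lim_{s→0} s*Y(s) where Y(s) = P(s)/s.
= lim_{s→0} P(s) = P(0) = num(0)/den(0) = 5/1.1 = 4.545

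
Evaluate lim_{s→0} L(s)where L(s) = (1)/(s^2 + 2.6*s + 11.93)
DC gain = L(0) = num(0)/den(0) = 1/11.93 = 0.08382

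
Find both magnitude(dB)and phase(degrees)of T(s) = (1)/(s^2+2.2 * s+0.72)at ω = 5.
Substitute s = j*5: T(j5) = -0.0341722 - 0.0154817j.
|T| = 20*log₁₀(sqrt(Re²+Im²)) = -28.52 dB.
∠T = atan2(Im, Re) = -155.63°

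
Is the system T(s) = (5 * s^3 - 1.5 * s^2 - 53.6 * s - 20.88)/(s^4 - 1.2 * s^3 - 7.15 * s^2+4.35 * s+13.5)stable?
Denominator: s^4 - 1.2*s^3 - 7.15*s^2 + 4.35*s + 13.5 = (s - 2.5)(s - 2)(s + 1.5)(s + 1.8). Poles: -1.5, -1.8, 2, 2.5. All Re(p)<0: No (unstable)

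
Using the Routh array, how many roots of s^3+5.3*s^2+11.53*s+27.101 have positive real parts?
Routh array:
s^3: [1, 11.53]; s^2: [5.3, 27.101]; s^1: [6.4166]; s^0: [27.101]
First column: [1, 5.3, 6.4166, 27.101]. Sign changes = RHP roots = 0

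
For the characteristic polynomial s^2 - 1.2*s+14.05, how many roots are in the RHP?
Poles: 0.6 + 3.7j, 0.6 - 3.7j. RHP poles (Re>0): 2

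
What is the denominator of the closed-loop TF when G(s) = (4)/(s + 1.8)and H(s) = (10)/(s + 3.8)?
Characteristic poly = G_den * H_den + G_num * H_num = (s^2 + 5.6*s + 6.84) + (40) = s^2 + 5.6*s + 46.84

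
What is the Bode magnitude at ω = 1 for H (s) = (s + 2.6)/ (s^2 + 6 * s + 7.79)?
Substitute s = j*1: H(j1) = 0.288098 - 0.107303j.
|H(j1)| = sqrt(Re² + Im²) = 0.3074.
20*log₁₀(0.3074) = -10.25 dB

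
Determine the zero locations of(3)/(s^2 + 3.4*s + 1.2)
Numerator is a nonzero constant (3) → Zeros: none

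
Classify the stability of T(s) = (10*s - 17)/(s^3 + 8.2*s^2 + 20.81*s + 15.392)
Denominator: s^3 + 8.2*s^2 + 20.81*s + 15.392 = (s + 3.7)(s + 1.3)(s + 3.2). Poles: -1.3, -3.2, -3.7. Stable (all poles in LHP)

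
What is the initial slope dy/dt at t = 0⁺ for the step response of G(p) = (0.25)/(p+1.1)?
IVT: y'(0⁺) = lim_{p→∞} p²·Y(p) = lim_{p→∞} p·G(p).
deg(num) = 0, deg(den) = 1, relative degree = 1, so p·G(p) → (leading num)/(leading den) = 0.25/1 = 0.25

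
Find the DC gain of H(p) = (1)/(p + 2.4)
DC gain = H(0) = num(0)/den(0) = 1/2.4 = 0.4167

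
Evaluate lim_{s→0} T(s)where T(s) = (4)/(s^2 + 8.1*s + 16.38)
DC gain = T(0) = num(0)/den(0) = 4/16.38 = 0.2442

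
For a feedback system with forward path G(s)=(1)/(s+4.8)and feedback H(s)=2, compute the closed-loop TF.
Closed-loop T = G/(1+GH).
Numerator: G_num * H_den = 1.
Denominator: G_den * H_den + G_num * H_num = (s + 4.8) + (2) = s + 6.8.
T(s) = (1)/(s + 6.8)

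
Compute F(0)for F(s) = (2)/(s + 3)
DC gain = F(0) = num(0)/den(0) = 2/3 = 0.6667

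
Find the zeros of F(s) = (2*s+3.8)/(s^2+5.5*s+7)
Set numerator = 0: 2*s + 3.8 = 0 → Zeros: -1.9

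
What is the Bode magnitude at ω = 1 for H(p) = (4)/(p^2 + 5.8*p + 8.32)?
Substitute p = j*1: H(j1) = 0.335694 - 0.265987j.
|H(j1)| = sqrt(Re² + Im²) = 0.4283.
20*log₁₀(0.4283) = -7.37 dB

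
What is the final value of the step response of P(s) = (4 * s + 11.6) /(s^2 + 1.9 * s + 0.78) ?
FVT: lim_{t→∞} y(t) = lim_{s→0} s*Y(s) where Y(s) = P(s)/s.
= lim_{s→0} P(s) = P(0) = num(0)/den(0) = 11.6/0.78 = 14.87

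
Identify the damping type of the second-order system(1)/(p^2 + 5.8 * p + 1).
Standard form: ωn²/(p²+2ζωn·p+ωn²) gives ωn=1, ζ=2.9.
Overdamped (ζ = 2.9 > 1)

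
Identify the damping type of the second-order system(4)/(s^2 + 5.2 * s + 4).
Standard form: ωn²/(s²+2ζωn·s+ωn²) gives ωn=2, ζ=1.3.
Overdamped (ζ = 1.3 > 1)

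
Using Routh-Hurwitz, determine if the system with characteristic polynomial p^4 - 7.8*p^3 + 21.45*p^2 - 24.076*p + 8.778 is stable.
Routh array:
p^4: [1, 21.45, 8.778]; p^3: [-7.8, -24.076]; p^2: [18.3633, 8.778]; p^1: [-20.3475]; p^0: [8.778]
First column: [1, -7.8, 18.3633, -20.3475, 8.778]. Sign changes = 4.
No, unstable (4 RHP root(s))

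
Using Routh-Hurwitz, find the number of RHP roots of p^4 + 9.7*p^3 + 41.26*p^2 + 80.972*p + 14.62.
Routh array:
p^4: [1, 41.26, 14.62]; p^3: [9.7, 80.972]; p^2: [32.9124, 14.62]; p^1: [76.6632]; p^0: [14.62]
First column: [1, 9.7, 32.9124, 76.6632, 14.62]. Sign changes = RHP roots = 0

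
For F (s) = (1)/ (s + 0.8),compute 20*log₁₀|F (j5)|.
Substitute s = j*5: F(j5) = 0.0312012 - 0.195008j.
|F(j5)| = sqrt(Re² + Im²) = 0.1975.
20*log₁₀(0.1975) = -14.09 dB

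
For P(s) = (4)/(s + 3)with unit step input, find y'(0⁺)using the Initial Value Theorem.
IVT: y'(0⁺) = lim_{s→∞} s²·Y(s) = lim_{s→∞} s·P(s).
deg(num) = 0, deg(den) = 1, relative degree = 1, so s·P(s) → (leading num)/(leading den) = 4/1 = 4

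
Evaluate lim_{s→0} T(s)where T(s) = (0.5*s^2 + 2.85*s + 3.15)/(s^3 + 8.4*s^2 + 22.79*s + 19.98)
DC gain = T(0) = num(0)/den(0) = 3.15/19.98 = 0.1577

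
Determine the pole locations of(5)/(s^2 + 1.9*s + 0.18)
Set denominator = 0: s^2 + 1.9*s + 0.18 = (s + 0.1)(s + 1.8) = 0 → Poles: -0.1, -1.8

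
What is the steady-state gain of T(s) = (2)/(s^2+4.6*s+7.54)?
DC gain = T(0) = num(0)/den(0) = 2/7.54 = 0.2653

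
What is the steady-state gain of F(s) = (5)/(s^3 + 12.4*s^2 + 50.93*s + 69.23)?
DC gain = F(0) = num(0)/den(0) = 5/69.23 = 0.07222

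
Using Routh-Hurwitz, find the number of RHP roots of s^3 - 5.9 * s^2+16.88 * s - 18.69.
Routh array:
s^3: [1, 16.88]; s^2: [-5.9, -18.69]; s^1: [13.7122]; s^0: [-18.69]
First column: [1, -5.9, 13.7122, -18.69]. Sign changes = RHP roots = 3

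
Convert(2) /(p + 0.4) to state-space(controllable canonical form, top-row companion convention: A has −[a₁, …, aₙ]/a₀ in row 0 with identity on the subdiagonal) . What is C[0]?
Reachable canonical form: C = numerator coefficients (right-aligned, zero-padded to length n).
num = 2, C = [[2]].
C[0] = 2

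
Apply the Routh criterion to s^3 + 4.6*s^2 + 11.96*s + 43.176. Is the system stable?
Routh array:
s^3: [1, 11.96]; s^2: [4.6, 43.176]; s^1: [2.57391]; s^0: [43.176]
First column: [1, 4.6, 2.57391, 43.176]. Sign changes = 0.
Yes, stable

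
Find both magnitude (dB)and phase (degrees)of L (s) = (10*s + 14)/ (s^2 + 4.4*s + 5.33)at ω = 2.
Substitute s = j*2: L(j2) = 2.45705 - 1.21956j.
|L| = 20*log₁₀(sqrt(Re²+Im²)) = 8.76 dB.
∠L = atan2(Im, Re) = -26.40°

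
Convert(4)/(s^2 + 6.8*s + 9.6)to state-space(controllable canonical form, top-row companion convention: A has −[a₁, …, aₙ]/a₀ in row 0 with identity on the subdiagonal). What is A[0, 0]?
Reachable canonical form for den = s^2 + 6.8*s + 9.6: top row of A = -[a₁,a₂,...,aₙ]/a₀, ones on the subdiagonal, zeros elsewhere.
A = [[-6.8, -9.6], [1, 0]].
A[0,0] = -6.8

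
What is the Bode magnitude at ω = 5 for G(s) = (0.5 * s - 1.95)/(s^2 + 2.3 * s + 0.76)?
Substitute s = j*5: G(j5) = 0.105606 - 0.0530335j.
|G(j5)| = sqrt(Re² + Im²) = 0.1182.
20*log₁₀(0.1182) = -18.55 dB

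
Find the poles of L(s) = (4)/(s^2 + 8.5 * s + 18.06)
Set denominator = 0: s^2 + 8.5*s + 18.06 = (s + 4.3)(s + 4.2) = 0 → Poles: -4.2, -4.3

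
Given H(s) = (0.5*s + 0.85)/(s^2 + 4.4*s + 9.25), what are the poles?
Set denominator = 0: s^2 + 4.4*s + 9.25 = 0 → Poles: -2.2 + 2.1j, -2.2 - 2.1j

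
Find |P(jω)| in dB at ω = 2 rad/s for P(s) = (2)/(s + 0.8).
Substitute s = j*2: P(j2) = 0.344828 - 0.862069j.
|P(j2)| = sqrt(Re² + Im²) = 0.9285.
20*log₁₀(0.9285) = -0.64 dB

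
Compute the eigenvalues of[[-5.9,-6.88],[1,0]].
Eigenvalues solve det(λI - A) = 0.
Characteristic polynomial: λ^2 + 5.9*λ + 6.88 = 0.
Factor: (λ + 4.3)(λ + 1.6) = 0.
Roots: -1.6, -4.3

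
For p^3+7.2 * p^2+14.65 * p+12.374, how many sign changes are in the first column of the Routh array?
Routh array:
p^3: [1, 14.65]; p^2: [7.2, 12.374]; p^1: [12.9314]; p^0: [12.374]
First column: [1, 7.2, 12.9314, 12.374]. Sign changes = 0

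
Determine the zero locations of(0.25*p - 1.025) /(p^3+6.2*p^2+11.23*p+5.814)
Set numerator = 0: 0.25*p - 1.025 = 0 → Zeros: 4.1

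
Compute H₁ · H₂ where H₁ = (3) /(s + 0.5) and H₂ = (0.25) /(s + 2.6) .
Series: H = H₁ · H₂ = (n₁·n₂)/(d₁·d₂).
Num: n₁·n₂ = 0.75. Den: d₁·d₂ = s^2 + 3.1*s + 1.3.
H(s) = (0.75)/(s^2 + 3.1*s + 1.3)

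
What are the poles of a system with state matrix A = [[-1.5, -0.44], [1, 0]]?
Eigenvalues solve det(λI - A) = 0.
Characteristic polynomial: λ^2 + 1.5*λ + 0.44 = 0.
Factor: (λ + 1.1)(λ + 0.4) = 0.
Roots: -0.4, -1.1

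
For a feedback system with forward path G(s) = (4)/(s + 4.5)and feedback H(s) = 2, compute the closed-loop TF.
Closed-loop T = G/(1+GH).
Numerator: G_num * H_den = 4.
Denominator: G_den * H_den + G_num * H_num = (s + 4.5) + (8) = s + 12.5.
T(s) = (4)/(s + 12.5)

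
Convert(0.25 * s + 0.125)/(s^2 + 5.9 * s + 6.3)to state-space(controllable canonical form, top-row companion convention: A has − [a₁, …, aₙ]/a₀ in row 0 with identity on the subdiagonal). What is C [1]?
Reachable canonical form: C = numerator coefficients (right-aligned, zero-padded to length n).
num = 0.25*s + 0.125, C = [[0.25, 0.125]].
C[1] = 0.125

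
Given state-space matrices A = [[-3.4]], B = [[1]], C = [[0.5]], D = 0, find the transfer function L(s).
L(s) = C(sI - A)⁻¹B + D.
Characteristic polynomial det(sI - A) = s + 3.4.
Numerator from C·adj(sI-A)·B + D·det(sI-A) = 0.5.
L(s) = (0.5)/(s + 3.4)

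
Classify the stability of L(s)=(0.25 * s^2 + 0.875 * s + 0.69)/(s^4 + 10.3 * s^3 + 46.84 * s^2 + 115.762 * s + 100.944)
Denominator: s^4 + 10.3*s^3 + 46.84*s^2 + 115.762*s + 100.944 = (s + 1.6)(s + 4.5)(s^2 + 4.2*s + 14.02). Poles: -1.6, -2.1 + 3.1j, -2.1 - 3.1j, -4.5. Stable (all poles in LHP)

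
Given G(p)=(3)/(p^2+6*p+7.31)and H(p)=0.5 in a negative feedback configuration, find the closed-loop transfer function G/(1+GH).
Closed-loop T = G/(1+GH).
Numerator: G_num * H_den = 3.
Denominator: G_den * H_den + G_num * H_num = (p^2 + 6*p + 7.31) + (1.5) = p^2 + 6*p + 8.81.
T(p) = (3)/(p^2 + 6*p + 8.81)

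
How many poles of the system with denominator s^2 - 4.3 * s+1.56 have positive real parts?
s^2 - 4.3*s + 1.56 = (s - 3.9)(s - 0.4). Poles: 0.4, 3.9. RHP poles (Re>0): 2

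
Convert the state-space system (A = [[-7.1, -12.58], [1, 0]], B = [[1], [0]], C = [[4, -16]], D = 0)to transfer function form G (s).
G(s) = C(sI - A)⁻¹B + D.
Characteristic polynomial det(sI - A) = s^2 + 7.1*s + 12.58.
Numerator from C·adj(sI-A)·B + D·det(sI-A) = 4*s - 16.
G(s) = (4*s - 16)/(s^2 + 7.1*s + 12.58)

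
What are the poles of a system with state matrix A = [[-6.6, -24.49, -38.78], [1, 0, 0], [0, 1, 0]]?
Eigenvalues solve det(λI - A) = 0.
Characteristic polynomial: λ^3 + 6.6*λ^2 + 24.49*λ + 38.78 = 0.
Factor: (λ + 2.8)(λ^2 + 3.8*λ + 13.85) = 0.
Roots: -1.9 + 3.2j, -1.9 - 3.2j, -2.8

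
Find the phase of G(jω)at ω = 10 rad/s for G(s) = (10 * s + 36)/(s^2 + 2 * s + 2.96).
Substitute s = j*10: G(j10) = -0.152132 - 1.06186j.
∠G(j10) = atan2(Im, Re) = atan2(-1.06186, -0.152132) = -98.15°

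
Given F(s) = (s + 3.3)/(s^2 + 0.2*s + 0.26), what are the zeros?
Set numerator = 0: s + 3.3 = 0 → Zeros: -3.3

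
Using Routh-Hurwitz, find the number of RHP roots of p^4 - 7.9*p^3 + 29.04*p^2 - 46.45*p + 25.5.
Routh array:
p^4: [1, 29.04, 25.5]; p^3: [-7.9, -46.45]; p^2: [23.1603, 25.5]; p^1: [-37.7519]; p^0: [25.5]
First column: [1, -7.9, 23.1603, -37.7519, 25.5]. Sign changes = RHP roots = 4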